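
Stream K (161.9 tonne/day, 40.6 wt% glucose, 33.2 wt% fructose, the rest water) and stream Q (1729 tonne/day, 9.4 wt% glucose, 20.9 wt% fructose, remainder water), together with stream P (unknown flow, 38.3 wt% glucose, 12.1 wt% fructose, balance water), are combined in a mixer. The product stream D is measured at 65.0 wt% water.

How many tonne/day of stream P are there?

Let P be the unknown flow. Total out = 1890.9 + P.
water balance: 1247.5 + 0.496·P = 0.650·(1890.9 + P)
(0.496 − 0.650)·P = 0.650×1890.9 − 1247.5 = -18.446
P = -18.446 / -0.154 = 119.78 tonne/day

119.8 tonne/day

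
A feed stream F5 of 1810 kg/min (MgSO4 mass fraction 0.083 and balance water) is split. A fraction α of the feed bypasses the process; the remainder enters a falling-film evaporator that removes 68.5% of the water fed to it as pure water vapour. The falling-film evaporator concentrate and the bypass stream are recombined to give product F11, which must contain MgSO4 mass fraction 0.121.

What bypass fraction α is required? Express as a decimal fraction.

All 1810×0.083 = 150.23 kg/min of MgSO4 reaches F11, so F11 = 150.23/0.121 = 1241.6 kg/min and vapour = 568.43 kg/min.
The evaporator receives (1−α)·1810 of feed at 0.917 water and removes 0.685 of that water:
0.685×0.917×(1−α)×1810 = 568.43
(1−α) = 568.43/1136.9 = 0.5000;  α = 0.5000.

0.500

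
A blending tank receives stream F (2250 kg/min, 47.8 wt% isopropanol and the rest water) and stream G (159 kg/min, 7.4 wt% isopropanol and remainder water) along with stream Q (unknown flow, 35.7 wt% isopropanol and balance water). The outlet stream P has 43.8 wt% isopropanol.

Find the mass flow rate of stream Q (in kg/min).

Let Q be the unknown flow. Total out = 2409 + Q.
isopropanol balance: 1087.3 + 0.357·Q = 0.438·(2409 + Q)
(0.357 − 0.438)·Q = 0.438×2409 − 1087.3 = -32.124
Q = -32.124 / -0.081 = 396.59 kg/min

396.6 kg/min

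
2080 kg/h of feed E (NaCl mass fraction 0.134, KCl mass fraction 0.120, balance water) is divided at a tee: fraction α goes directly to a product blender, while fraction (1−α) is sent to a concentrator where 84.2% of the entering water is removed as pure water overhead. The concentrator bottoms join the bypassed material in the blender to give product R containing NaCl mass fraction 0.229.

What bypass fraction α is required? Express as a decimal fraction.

All 2080×0.134 = 278.72 kg/h of NaCl reaches R, so R = 278.72/0.229 = 1217.1 kg/h and vapour = 862.88 kg/h.
The evaporator receives (1−α)·2080 of feed at 0.746 water and removes 0.842 of that water:
0.842×0.746×(1−α)×2080 = 862.88
(1−α) = 862.88/1306.5 = 0.6604;  α = 0.3396.

0.340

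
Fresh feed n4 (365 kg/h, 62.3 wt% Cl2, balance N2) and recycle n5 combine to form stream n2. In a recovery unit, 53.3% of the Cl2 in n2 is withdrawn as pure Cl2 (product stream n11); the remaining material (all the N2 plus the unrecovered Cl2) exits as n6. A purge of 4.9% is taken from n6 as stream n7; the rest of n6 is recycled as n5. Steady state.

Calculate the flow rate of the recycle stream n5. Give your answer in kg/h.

2852 kg/h

N2 enters only via n4 and leaves only via the purge: 365×0.377 = 0.049×(N2 in n6), and the recovery unit passes all N2, so N2 in n2 = N2 in n6 = 2808.3 kg/h.
Cl2 in n2: m_A = 365×0.623 + (1−0.049)·(1−0.533)·m_A, so m_A = 227.4/0.5559 = 409.07 kg/h.
n6 = (1−0.533)×409.07 + 2808.3 = 2999.3 kg/h.
Recycle n5 = (1−0.049)×2999.3 = 2852.3 kg/h.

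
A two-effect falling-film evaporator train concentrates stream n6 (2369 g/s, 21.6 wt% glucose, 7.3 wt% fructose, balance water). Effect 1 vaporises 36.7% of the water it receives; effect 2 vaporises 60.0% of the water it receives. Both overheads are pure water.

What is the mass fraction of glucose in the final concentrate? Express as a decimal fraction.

water in feed = 2369×0.711 = 1684.4 g/s.
After stage 1: water left = (1−0.367)×1684.4 = 1066.2; stream total = 1750.8 g/s.
After stage 2: water left = (1−0.600)×1066.2 = 426.48; final concentrate = 1111.1 g/s.
glucose fraction = 511.7/1111.1 = 0.4605.

0.4605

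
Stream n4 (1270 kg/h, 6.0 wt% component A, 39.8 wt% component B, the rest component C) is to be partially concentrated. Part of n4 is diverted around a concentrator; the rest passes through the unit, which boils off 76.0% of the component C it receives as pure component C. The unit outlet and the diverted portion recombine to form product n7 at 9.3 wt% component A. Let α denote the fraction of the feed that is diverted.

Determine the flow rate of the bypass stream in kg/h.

176 kg/h

All 1270×0.060 = 76.2 kg/h of component A reaches n7, so n7 = 76.2/0.093 = 819.35 kg/h and vapour = 450.65 kg/h.
The evaporator receives (1−α)·1270 of feed at 0.542 component C and removes 0.760 of that component C:
0.760×0.542×(1−α)×1270 = 450.65
(1−α) = 450.65/523.14 = 0.8614;  α = 0.1386.
Bypass flow = 0.1386×1270 = 175.99 kg/h.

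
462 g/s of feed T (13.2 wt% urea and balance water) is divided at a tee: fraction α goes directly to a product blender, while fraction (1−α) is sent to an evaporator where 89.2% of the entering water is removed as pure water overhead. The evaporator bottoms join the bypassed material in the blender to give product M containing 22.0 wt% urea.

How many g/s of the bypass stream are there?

All 462×0.132 = 60.984 g/s of urea reaches M, so M = 60.984/0.220 = 277.2 g/s and vapour = 184.8 g/s.
The evaporator receives (1−α)·462 of feed at 0.868 water and removes 0.892 of that water:
0.892×0.868×(1−α)×462 = 184.8
(1−α) = 184.8/357.71 = 0.5166;  α = 0.4834.
Bypass flow = 0.4834×462 = 223.32 g/s.

223.3 g/s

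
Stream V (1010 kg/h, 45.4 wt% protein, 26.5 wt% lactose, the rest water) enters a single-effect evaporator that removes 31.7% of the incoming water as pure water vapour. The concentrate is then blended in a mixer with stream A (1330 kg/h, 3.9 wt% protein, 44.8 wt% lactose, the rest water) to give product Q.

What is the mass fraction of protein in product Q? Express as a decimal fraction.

Vapour removed = 0.317×0.281×1010 = 89.968 kg/h; concentrate = 920.03 kg/h.
protein reaching the mixer = 458.54 (from concentrate) + 1330×0.039 = 510.41 kg/h.
Product flow = 920.03 + 1330 = 2250 kg/h; protein fraction = 0.227.

0.227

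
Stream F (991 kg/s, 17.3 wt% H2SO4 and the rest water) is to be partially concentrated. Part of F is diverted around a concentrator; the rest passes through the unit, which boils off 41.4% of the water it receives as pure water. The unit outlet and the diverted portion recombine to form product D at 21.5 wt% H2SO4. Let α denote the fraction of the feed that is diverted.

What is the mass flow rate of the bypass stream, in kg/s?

All 991×0.173 = 171.44 kg/s of H2SO4 reaches D, so D = 171.44/0.215 = 797.41 kg/s and vapour = 193.59 kg/s.
The evaporator receives (1−α)·991 of feed at 0.827 water and removes 0.414 of that water:
0.414×0.827×(1−α)×991 = 193.59
(1−α) = 193.59/339.3 = 0.5706;  α = 0.4294.
Bypass flow = 0.4294×991 = 425.57 kg/s.

425.6 kg/s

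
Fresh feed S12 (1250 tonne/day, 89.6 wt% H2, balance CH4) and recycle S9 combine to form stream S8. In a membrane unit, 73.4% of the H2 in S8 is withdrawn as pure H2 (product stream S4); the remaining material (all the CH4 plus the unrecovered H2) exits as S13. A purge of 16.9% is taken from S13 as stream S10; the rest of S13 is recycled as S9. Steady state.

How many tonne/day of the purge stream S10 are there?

194.6 tonne/day

CH4 enters only via S12 and leaves only via the purge: 1250×0.104 = 0.169×(CH4 in S13), and the membrane unit passes all CH4, so CH4 in S8 = CH4 in S13 = 769.23 tonne/day.
H2 in S8: m_A = 1250×0.896 + (1−0.169)·(1−0.734)·m_A, so m_A = 1120/0.7790 = 1437.8 tonne/day.
S13 = (1−0.734)×1437.8 + 769.23 = 1151.7 tonne/day.
Purge S10 = 0.169×1151.7 = 194.64 tonne/day.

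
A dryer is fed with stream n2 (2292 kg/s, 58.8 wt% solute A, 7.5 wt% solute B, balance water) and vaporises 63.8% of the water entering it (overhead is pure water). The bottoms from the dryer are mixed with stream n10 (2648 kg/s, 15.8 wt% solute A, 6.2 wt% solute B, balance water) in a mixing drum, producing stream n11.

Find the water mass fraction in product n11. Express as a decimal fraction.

0.5273

Vapour removed = 0.638×0.337×2292 = 492.79 kg/s; concentrate = 1799.2 kg/s.
water reaching the mixer = 279.61 (from concentrate) + 2648×0.780 = 2345.1 kg/s.
Product flow = 1799.2 + 2648 = 4447.2 kg/s; water fraction = 0.5273.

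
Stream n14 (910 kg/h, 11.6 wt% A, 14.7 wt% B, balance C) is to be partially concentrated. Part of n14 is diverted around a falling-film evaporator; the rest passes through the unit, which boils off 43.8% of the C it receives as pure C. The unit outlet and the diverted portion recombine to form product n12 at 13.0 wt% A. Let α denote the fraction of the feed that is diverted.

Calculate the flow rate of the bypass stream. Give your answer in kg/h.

All 910×0.116 = 105.56 kg/h of A reaches n12, so n12 = 105.56/0.130 = 812 kg/h and vapour = 98 kg/h.
The evaporator receives (1−α)·910 of feed at 0.737 C and removes 0.438 of that C:
0.438×0.737×(1−α)×910 = 98
(1−α) = 98/293.75 = 0.3336;  α = 0.6664.
Bypass flow = 0.6664×910 = 606.41 kg/h.

606.4 kg/h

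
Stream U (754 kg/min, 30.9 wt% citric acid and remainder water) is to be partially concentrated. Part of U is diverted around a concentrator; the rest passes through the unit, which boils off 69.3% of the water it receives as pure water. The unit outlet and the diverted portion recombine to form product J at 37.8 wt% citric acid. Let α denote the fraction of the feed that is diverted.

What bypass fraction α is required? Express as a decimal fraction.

All 754×0.309 = 232.99 kg/min of citric acid reaches J, so J = 232.99/0.378 = 616.37 kg/min and vapour = 137.63 kg/min.
The evaporator receives (1−α)·754 of feed at 0.691 water and removes 0.693 of that water:
0.693×0.691×(1−α)×754 = 137.63
(1−α) = 137.63/361.06 = 0.3812;  α = 0.6188.

0.619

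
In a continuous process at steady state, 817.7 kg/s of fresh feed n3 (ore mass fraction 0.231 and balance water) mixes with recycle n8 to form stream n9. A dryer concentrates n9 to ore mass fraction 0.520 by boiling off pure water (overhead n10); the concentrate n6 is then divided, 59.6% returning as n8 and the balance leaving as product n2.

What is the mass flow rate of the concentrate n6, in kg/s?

Overall ore balance (none leaves overhead): ore in fresh feed = ore in product, i.e. 817.7×0.231 = (1−0.596)·n6·0.520.
n6 = 188.89/(0.520×0.404) = 899.13 kg/s.

899.1 kg/s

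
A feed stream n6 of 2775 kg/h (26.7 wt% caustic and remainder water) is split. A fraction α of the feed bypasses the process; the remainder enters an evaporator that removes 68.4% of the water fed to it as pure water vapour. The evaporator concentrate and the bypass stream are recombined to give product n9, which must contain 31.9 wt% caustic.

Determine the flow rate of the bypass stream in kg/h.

1873 kg/h

All 2775×0.267 = 740.93 kg/h of caustic reaches n9, so n9 = 740.93/0.319 = 2322.6 kg/h and vapour = 452.35 kg/h.
The evaporator receives (1−α)·2775 of feed at 0.733 water and removes 0.684 of that water:
0.684×0.733×(1−α)×2775 = 452.35
(1−α) = 452.35/1391.3 = 0.3251;  α = 0.6749.
Bypass flow = 0.6749×2775 = 1872.8 kg/h.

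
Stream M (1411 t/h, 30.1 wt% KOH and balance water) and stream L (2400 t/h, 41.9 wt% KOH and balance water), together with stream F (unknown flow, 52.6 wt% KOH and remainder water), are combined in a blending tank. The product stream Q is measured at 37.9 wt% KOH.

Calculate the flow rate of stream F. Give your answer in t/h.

Let F be the unknown flow. Total out = 3811 + F.
KOH balance: 1430.3 + 0.526·F = 0.379·(3811 + F)
(0.526 − 0.379)·F = 0.379×3811 − 1430.3 = 14.058
F = 14.058 / 0.147 = 95.633 t/h

95.63 t/h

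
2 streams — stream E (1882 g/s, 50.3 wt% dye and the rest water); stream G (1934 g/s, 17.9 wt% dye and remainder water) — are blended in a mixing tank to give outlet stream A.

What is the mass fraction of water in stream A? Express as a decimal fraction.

0.6612

Total flow out = 1882 + 1934 = 3816 g/s.
water in = 1882×0.497 + 1934×0.821 = 2523.2 g/s.
water mass fraction in A = 2523.2/3816 = 0.6612.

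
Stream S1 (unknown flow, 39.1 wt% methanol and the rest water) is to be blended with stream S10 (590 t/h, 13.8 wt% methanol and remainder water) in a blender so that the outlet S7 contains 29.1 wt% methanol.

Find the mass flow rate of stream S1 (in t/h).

Let S1 be the unknown flow. Total out = 590 + S1.
methanol balance: 81.42 + 0.391·S1 = 0.291·(590 + S1)
(0.391 − 0.291)·S1 = 0.291×590 − 81.42 = 90.27
S1 = 90.27 / 0.100 = 902.7 t/h

902.7 t/h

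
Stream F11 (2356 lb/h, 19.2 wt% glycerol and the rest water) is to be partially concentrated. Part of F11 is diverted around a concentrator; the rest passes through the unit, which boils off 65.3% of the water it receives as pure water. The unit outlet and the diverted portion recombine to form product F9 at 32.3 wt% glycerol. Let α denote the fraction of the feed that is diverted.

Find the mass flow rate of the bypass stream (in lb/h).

All 2356×0.192 = 452.35 lb/h of glycerol reaches F9, so F9 = 452.35/0.323 = 1400.5 lb/h and vapour = 955.53 lb/h.
The evaporator receives (1−α)·2356 of feed at 0.808 water and removes 0.653 of that water:
0.653×0.808×(1−α)×2356 = 955.53
(1−α) = 955.53/1243.1 = 0.7687;  α = 0.2313.
Bypass flow = 0.2313×2356 = 545 lb/h.

545 lb/h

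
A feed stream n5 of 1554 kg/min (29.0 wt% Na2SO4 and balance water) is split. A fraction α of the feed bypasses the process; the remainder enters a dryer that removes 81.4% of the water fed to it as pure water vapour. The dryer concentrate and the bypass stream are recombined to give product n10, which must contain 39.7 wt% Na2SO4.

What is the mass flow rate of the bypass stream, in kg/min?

All 1554×0.290 = 450.66 kg/min of Na2SO4 reaches n10, so n10 = 450.66/0.397 = 1135.2 kg/min and vapour = 418.84 kg/min.
The evaporator receives (1−α)·1554 of feed at 0.710 water and removes 0.814 of that water:
0.814×0.710×(1−α)×1554 = 418.84
(1−α) = 418.84/898.12 = 0.4663;  α = 0.5337.
Bypass flow = 0.5337×1554 = 829.29 kg/min.

829.3 kg/min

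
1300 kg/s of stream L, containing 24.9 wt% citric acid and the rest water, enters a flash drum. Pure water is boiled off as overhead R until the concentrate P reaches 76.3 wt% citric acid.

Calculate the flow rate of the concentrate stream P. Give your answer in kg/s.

citric acid is conserved: 1300×0.249 = 323.7 kg/s all reports to the concentrate.
Concentrate = 323.7/(target fraction) = 424.25 kg/s.

424.2 kg/s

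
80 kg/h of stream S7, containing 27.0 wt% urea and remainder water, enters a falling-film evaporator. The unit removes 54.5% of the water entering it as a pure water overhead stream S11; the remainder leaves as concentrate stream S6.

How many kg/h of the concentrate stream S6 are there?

48.17 kg/h

water entering = 80×0.730 = 58.4 kg/h; overhead removed = 0.545×58.4 = 31.828 kg/h.
Concentrate = 80 − 31.828 = 48.172 kg/h.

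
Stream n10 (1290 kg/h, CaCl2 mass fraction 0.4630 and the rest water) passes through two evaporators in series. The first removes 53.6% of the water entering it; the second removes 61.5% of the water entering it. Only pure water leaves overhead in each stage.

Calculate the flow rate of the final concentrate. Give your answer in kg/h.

721 kg/h

water in feed = 1290×0.537 = 692.73 kg/h.
After stage 1: water left = (1−0.536)×692.73 = 321.43; stream total = 918.7 kg/h.
After stage 2: water left = (1−0.615)×321.43 = 123.75; final concentrate = 721.02 kg/h.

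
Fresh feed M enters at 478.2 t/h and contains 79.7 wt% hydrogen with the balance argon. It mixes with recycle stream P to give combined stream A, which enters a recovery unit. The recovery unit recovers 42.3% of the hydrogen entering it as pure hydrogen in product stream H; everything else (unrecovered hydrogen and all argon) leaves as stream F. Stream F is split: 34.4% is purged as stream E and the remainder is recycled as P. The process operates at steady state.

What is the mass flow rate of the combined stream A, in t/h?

895.4 t/h

argon enters only via M and leaves only via the purge: 478.2×0.203 = 0.344×(argon in F), and the recovery unit passes all argon, so argon in A = argon in F = 282.19 t/h.
hydrogen in A: m_A = 478.2×0.797 + (1−0.344)·(1−0.423)·m_A, so m_A = 381.13/0.6215 = 613.25 t/h.
A = 613.25 + 282.19 = 895.44 t/h.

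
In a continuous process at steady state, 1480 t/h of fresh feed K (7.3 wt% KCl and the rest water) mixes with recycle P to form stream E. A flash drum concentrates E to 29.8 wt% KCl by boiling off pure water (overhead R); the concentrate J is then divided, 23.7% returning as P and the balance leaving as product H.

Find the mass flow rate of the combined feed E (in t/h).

1593 t/h

Overall KCl balance (none leaves overhead): KCl in fresh feed = KCl in product, i.e. 1480×0.073 = (1−0.237)·J·0.298.
J = 108.04/(0.298×0.763) = 475.16 t/h.
Recycle P = 0.237×475.16 = 112.61 t/h.
Combined feed E = 1480 + 112.61 = 1592.6 t/h.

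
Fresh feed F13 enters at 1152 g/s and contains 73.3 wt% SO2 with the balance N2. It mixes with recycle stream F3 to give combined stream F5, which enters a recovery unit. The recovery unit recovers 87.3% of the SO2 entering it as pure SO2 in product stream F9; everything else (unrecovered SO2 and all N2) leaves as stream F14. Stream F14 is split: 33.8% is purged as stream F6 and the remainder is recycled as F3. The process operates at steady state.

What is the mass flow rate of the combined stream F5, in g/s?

1832 g/s

N2 enters only via F13 and leaves only via the purge: 1152×0.267 = 0.338×(N2 in F14), and the recovery unit passes all N2, so N2 in F5 = N2 in F14 = 910.01 g/s.
SO2 in F5: m_A = 1152×0.733 + (1−0.338)·(1−0.873)·m_A, so m_A = 844.42/0.9159 = 921.93 g/s.
F5 = 921.93 + 910.01 = 1831.9 g/s.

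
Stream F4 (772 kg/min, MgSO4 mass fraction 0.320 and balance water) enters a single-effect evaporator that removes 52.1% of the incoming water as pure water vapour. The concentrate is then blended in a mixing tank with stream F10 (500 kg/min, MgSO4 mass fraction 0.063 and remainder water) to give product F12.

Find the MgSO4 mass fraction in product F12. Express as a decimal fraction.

0.279

Vapour removed = 0.521×0.680×772 = 273.5 kg/min; concentrate = 498.5 kg/min.
MgSO4 reaching the mixer = 247.04 (from concentrate) + 500×0.063 = 278.54 kg/min.
Product flow = 498.5 + 500 = 998.5 kg/min; MgSO4 fraction = 0.279.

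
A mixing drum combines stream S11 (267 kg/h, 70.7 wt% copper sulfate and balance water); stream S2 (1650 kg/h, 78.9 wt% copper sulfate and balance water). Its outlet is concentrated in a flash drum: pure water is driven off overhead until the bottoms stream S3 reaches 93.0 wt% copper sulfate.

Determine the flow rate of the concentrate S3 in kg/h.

1603 kg/h

copper sulfate entering = 267×0.707 + 1650×0.789 = 1490.6 kg/h.
All copper sulfate reports to S3, so S3 = 1490.6/0.930 = 1602.8 kg/h.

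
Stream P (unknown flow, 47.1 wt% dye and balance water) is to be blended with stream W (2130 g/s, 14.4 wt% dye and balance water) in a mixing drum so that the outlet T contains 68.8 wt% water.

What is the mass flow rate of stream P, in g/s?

Let P be the unknown flow. Total out = 2130 + P.
water balance: 1823.3 + 0.529·P = 0.688·(2130 + P)
(0.529 − 0.688)·P = 0.688×2130 − 1823.3 = -357.84
P = -357.84 / -0.159 = 2250.6 g/s

2251 g/s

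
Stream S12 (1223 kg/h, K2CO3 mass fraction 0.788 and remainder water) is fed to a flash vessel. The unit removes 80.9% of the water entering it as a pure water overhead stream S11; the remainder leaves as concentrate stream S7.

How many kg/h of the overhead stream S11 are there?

water entering = 1223×0.212 = 259.28 kg/h; overhead removed = 0.809×259.28 = 209.75 kg/h.

209.8 kg/h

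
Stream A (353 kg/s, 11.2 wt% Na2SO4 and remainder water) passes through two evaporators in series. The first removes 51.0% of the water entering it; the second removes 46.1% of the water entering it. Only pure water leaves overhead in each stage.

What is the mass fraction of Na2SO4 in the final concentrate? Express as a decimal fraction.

water in feed = 353×0.888 = 313.46 kg/s.
After stage 1: water left = (1−0.510)×313.46 = 153.6; stream total = 193.13 kg/s.
After stage 2: water left = (1−0.461)×153.6 = 82.789; final concentrate = 122.32 kg/s.
Na2SO4 fraction = 39.536/122.32 = 0.3232.

0.3232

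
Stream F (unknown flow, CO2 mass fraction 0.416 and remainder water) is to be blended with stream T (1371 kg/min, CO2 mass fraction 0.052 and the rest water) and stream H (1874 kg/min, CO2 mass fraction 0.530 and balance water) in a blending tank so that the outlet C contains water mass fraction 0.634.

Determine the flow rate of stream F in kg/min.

Let F be the unknown flow. Total out = 3245 + F.
water balance: 2180.5 + 0.584·F = 0.634·(3245 + F)
(0.584 − 0.634)·F = 0.634×3245 − 2180.5 = -123.16
F = -123.16 / -0.050 = 2463.2 kg/min

2463 kg/min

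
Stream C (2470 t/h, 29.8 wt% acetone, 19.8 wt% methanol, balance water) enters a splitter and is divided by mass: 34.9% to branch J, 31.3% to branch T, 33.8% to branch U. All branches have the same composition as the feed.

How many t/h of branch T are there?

773.1 t/h

Branch T flow = 0.313×2470 = 773.11 t/h.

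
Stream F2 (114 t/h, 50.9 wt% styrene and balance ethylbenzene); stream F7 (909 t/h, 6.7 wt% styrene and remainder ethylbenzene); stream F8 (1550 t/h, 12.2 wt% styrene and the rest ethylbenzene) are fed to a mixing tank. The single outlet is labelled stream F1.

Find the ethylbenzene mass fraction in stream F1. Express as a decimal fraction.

0.8803

Total flow out = 114 + 909 + 1550 = 2573 t/h.
ethylbenzene in = 114×0.491 + 909×0.933 + 1550×0.878 = 2265 t/h.
ethylbenzene mass fraction in F1 = 2265/2573 = 0.8803.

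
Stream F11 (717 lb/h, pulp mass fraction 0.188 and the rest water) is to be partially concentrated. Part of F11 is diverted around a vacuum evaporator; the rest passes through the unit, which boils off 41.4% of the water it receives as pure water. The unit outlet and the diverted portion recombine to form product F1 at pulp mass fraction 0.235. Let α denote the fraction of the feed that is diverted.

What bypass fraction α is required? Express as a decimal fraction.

0.405

All 717×0.188 = 134.8 lb/h of pulp reaches F1, so F1 = 134.8/0.235 = 573.6 lb/h and vapour = 143.4 lb/h.
The evaporator receives (1−α)·717 of feed at 0.812 water and removes 0.414 of that water:
0.414×0.812×(1−α)×717 = 143.4
(1−α) = 143.4/241.03 = 0.5949;  α = 0.4051.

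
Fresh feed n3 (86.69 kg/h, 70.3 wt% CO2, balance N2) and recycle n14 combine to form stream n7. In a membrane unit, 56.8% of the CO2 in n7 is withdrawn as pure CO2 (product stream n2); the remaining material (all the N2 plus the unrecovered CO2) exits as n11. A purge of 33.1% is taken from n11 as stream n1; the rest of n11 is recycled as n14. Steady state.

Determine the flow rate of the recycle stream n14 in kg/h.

76.81 kg/h

N2 enters only via n3 and leaves only via the purge: 86.69×0.297 = 0.331×(N2 in n11), and the membrane unit passes all N2, so N2 in n7 = N2 in n11 = 77.785 kg/h.
CO2 in n7: m_A = 86.69×0.703 + (1−0.331)·(1−0.568)·m_A, so m_A = 60.943/0.7110 = 85.716 kg/h.
n11 = (1−0.568)×85.716 + 77.785 = 114.81 kg/h.
Recycle n14 = (1−0.331)×114.81 = 76.811 kg/h.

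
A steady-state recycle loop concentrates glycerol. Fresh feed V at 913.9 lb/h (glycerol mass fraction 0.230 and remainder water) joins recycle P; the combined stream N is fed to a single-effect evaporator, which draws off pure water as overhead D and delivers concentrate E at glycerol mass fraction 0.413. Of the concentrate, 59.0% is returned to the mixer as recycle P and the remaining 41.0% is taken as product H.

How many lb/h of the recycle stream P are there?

Overall glycerol balance (none leaves overhead): glycerol in fresh feed = glycerol in product, i.e. 913.9×0.230 = (1−0.590)·E·0.413.
E = 210.2/(0.413×0.410) = 1241.3 lb/h.
Recycle P = 0.590×1241.3 = 732.39 lb/h.

732.4 lb/h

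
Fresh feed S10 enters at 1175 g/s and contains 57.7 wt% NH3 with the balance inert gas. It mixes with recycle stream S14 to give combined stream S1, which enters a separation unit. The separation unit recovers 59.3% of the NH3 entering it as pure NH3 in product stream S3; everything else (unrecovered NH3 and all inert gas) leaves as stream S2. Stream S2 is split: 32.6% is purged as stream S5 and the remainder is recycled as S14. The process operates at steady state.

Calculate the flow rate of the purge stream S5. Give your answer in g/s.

621 g/s

inert gas enters only via S10 and leaves only via the purge: 1175×0.423 = 0.326×(inert gas in S2), and the separation unit passes all inert gas, so inert gas in S1 = inert gas in S2 = 1524.6 g/s.
NH3 in S1: m_A = 1175×0.577 + (1−0.326)·(1−0.593)·m_A, so m_A = 677.97/0.7257 = 934.26 g/s.
S2 = (1−0.593)×934.26 + 1524.6 = 1904.9 g/s.
Purge S5 = 0.326×1904.9 = 620.98 g/s.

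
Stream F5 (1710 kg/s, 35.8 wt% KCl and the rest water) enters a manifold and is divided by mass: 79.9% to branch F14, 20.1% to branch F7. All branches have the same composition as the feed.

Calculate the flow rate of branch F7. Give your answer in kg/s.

Branch F7 flow = 0.201×1710 = 343.71 kg/s.

343.7 kg/s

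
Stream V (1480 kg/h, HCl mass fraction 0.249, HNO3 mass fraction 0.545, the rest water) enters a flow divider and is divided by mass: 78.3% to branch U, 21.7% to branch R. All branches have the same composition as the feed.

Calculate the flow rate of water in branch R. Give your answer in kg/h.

66.16 kg/h

Branch R total = 0.217×1480 = 321.16 kg/h.
water in R = 0.206×321.16 = 66.159 kg/h.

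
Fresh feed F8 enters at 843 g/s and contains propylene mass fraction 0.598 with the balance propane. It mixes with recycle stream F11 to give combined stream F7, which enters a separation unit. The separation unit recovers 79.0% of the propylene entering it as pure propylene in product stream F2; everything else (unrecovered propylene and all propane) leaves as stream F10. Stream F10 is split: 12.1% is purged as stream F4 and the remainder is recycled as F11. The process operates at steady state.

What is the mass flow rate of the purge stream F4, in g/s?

propane enters only via F8 and leaves only via the purge: 843×0.402 = 0.121×(propane in F10), and the separation unit passes all propane, so propane in F7 = propane in F10 = 2800.7 g/s.
propylene in F7: m_A = 843×0.598 + (1−0.121)·(1−0.790)·m_A, so m_A = 504.11/0.8154 = 618.23 g/s.
F10 = (1−0.790)×618.23 + 2800.7 = 2930.5 g/s.
Purge F4 = 0.121×2930.5 = 354.6 g/s.

354.6 g/s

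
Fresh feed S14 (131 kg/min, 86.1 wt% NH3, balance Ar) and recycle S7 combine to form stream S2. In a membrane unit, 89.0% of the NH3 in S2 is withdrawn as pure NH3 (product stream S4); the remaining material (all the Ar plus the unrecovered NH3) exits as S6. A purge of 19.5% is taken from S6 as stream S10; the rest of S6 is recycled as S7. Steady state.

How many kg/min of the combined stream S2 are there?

Ar enters only via S14 and leaves only via the purge: 131×0.139 = 0.195×(Ar in S6), and the membrane unit passes all Ar, so Ar in S2 = Ar in S6 = 93.379 kg/min.
NH3 in S2: m_A = 131×0.861 + (1−0.195)·(1−0.890)·m_A, so m_A = 112.79/0.9114 = 123.75 kg/min.
S2 = 123.75 + 93.379 = 217.13 kg/min.

217.1 kg/min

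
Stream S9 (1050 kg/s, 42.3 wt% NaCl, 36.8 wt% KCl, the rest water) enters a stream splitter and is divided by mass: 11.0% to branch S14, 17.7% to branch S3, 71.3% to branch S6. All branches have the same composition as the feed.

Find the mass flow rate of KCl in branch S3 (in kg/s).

68.39 kg/s

Branch S3 total = 0.177×1050 = 185.85 kg/s.
KCl in S3 = 0.368×185.85 = 68.393 kg/s.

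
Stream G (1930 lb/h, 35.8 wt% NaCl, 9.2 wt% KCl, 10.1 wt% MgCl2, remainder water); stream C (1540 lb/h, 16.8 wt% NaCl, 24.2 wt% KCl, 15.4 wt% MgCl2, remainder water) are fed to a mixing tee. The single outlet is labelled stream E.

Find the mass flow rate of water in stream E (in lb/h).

water out = water in = 1930×0.449 + 1540×0.436 = 1538 lb/h.

1538 lb/h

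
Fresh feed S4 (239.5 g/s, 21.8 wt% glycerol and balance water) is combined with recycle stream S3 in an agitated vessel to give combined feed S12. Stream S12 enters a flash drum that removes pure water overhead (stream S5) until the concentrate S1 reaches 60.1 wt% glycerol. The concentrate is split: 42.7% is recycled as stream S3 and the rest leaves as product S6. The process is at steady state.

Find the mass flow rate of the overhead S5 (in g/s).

Overall glycerol balance (none leaves overhead): glycerol in fresh feed = glycerol in product, i.e. 239.5×0.218 = (1−0.427)·S1·0.601.
S1 = 52.211/(0.601×0.573) = 151.61 g/s.
Recycle S3 = 0.427×151.61 = 64.738 g/s.
Combined feed S12 = 239.5 + 64.738 = 304.24 g/s.
Overhead S5 = S12 − S1 = 304.24 − 151.61 = 152.63 g/s.

152.6 g/s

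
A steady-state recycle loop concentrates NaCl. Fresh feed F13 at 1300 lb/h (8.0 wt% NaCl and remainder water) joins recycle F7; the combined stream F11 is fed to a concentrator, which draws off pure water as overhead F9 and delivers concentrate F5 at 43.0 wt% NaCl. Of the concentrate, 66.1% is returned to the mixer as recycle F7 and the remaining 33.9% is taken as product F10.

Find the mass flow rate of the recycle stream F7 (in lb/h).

471.6 lb/h

Overall NaCl balance (none leaves overhead): NaCl in fresh feed = NaCl in product, i.e. 1300×0.080 = (1−0.661)·F5·0.430.
F5 = 104/(0.430×0.339) = 713.45 lb/h.
Recycle F7 = 0.661×713.45 = 471.59 lb/h.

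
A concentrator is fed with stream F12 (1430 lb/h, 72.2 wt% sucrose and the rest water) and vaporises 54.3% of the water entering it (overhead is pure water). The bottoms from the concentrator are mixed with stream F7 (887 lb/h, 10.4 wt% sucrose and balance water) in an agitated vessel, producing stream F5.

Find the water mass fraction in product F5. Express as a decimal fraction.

Vapour removed = 0.543×0.278×1430 = 215.86 lb/h; concentrate = 1214.1 lb/h.
water reaching the mixer = 181.68 (from concentrate) + 887×0.896 = 976.43 lb/h.
Product flow = 1214.1 + 887 = 2101.1 lb/h; water fraction = 0.465.

0.465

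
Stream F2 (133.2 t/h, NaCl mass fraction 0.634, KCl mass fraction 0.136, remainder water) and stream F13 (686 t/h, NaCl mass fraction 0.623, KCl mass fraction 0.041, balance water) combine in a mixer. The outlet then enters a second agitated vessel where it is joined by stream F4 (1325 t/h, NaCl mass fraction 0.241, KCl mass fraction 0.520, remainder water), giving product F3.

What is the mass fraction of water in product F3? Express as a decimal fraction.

Overall, product flow = 2144.2 t/h.
water in = 133.2×0.230 + 686×0.336 + 1325×0.239 = 577.81 t/h.
water fraction in F3 = 0.269.

0.269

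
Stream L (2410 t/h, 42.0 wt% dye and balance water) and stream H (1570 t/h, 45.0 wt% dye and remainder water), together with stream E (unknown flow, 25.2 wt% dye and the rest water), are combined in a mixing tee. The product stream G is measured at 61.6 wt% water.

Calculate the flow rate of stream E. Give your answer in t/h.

Let E be the unknown flow. Total out = 3980 + E.
water balance: 2261.3 + 0.748·E = 0.616·(3980 + E)
(0.748 − 0.616)·E = 0.616×3980 − 2261.3 = 190.38
E = 190.38 / 0.132 = 1442.3 t/h

1442 t/h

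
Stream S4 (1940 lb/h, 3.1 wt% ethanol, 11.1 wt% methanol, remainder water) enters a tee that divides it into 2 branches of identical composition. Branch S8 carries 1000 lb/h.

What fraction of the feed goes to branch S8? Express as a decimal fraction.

0.515

Fraction to S8 = 1000/1940 = 0.5155.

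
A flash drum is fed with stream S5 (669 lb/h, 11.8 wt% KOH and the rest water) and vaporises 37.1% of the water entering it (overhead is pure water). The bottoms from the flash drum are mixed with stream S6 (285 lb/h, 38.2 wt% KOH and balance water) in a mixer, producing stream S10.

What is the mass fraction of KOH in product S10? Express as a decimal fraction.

0.255

Vapour removed = 0.371×0.882×669 = 218.91 lb/h; concentrate = 450.09 lb/h.
KOH reaching the mixer = 78.942 (from concentrate) + 285×0.382 = 187.81 lb/h.
Product flow = 450.09 + 285 = 735.09 lb/h; KOH fraction = 0.255.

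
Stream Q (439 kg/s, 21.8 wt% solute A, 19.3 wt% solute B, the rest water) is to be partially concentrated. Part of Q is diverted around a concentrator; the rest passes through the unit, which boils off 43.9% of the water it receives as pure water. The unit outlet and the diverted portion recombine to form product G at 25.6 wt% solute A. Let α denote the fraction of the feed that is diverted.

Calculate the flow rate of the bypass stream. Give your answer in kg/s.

187 kg/s

All 439×0.218 = 95.702 kg/s of solute A reaches G, so G = 95.702/0.256 = 373.84 kg/s and vapour = 65.164 kg/s.
The evaporator receives (1−α)·439 of feed at 0.589 water and removes 0.439 of that water:
0.439×0.589×(1−α)×439 = 65.164
(1−α) = 65.164/113.51 = 0.5741;  α = 0.4259.
Bypass flow = 0.4259×439 = 186.98 kg/s.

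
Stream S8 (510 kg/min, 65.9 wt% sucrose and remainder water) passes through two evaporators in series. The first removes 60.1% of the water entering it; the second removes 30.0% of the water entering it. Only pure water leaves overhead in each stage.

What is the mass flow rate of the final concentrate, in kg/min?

water in feed = 510×0.341 = 173.91 kg/min.
After stage 1: water left = (1−0.601)×173.91 = 69.39; stream total = 405.48 kg/min.
After stage 2: water left = (1−0.300)×69.39 = 48.573; final concentrate = 384.66 kg/min.

384.7 kg/min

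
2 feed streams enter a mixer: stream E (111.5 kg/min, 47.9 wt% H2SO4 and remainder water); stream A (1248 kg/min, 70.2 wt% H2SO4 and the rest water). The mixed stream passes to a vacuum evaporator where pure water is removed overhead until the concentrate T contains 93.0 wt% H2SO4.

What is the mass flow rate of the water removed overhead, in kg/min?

360 kg/min

H2SO4 entering = 111.5×0.479 + 1248×0.702 = 929.5 kg/min.
All H2SO4 reports to T, so T = 929.5/0.930 = 999.47 kg/min.
Total feed = 1359.5 kg/min; overhead = 1359.5 − 999.47 = 360.03 kg/min.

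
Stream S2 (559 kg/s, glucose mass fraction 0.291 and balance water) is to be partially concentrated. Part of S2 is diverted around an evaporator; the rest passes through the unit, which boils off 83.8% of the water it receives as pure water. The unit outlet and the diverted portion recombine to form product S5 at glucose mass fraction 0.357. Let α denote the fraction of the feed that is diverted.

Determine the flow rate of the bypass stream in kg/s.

385.1 kg/s

All 559×0.291 = 162.67 kg/s of glucose reaches S5, so S5 = 162.67/0.357 = 455.66 kg/s and vapour = 103.34 kg/s.
The evaporator receives (1−α)·559 of feed at 0.709 water and removes 0.838 of that water:
0.838×0.709×(1−α)×559 = 103.34
(1−α) = 103.34/332.13 = 0.3112;  α = 0.6888.
Bypass flow = 0.6888×559 = 385.06 kg/s.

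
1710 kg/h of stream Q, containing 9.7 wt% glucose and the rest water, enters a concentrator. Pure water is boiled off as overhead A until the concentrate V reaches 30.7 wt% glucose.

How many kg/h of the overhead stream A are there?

glucose is conserved: 1710×0.097 = 165.87 kg/h all reports to the concentrate.
Concentrate = 165.87/(target fraction) = 540.29 kg/h.
Overhead = 1710 − 540.29 = 1169.7 kg/h.

1170 kg/h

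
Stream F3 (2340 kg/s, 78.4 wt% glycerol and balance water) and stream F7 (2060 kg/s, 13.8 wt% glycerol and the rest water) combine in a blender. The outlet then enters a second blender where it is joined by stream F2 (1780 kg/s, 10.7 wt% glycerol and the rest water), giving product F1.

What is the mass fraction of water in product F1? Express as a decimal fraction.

0.6263

Overall, product flow = 6180 kg/s.
water in = 2340×0.216 + 2060×0.862 + 1780×0.893 = 3870.7 kg/s.
water fraction in F1 = 0.6263.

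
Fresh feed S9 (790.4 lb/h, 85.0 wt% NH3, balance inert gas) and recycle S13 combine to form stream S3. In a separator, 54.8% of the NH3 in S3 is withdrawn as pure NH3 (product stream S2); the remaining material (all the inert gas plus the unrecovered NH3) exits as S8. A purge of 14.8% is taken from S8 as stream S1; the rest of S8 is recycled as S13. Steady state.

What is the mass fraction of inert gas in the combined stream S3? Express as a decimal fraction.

inert gas enters only via S9 and leaves only via the purge: 790.4×0.150 = 0.148×(inert gas in S8), and the separator passes all inert gas, so inert gas in S3 = inert gas in S8 = 801.08 lb/h.
NH3 in S3: m_A = 790.4×0.850 + (1−0.148)·(1−0.548)·m_A, so m_A = 671.84/0.6149 = 1092.6 lb/h.
S3 = 1092.6 + 801.08 = 1893.7 lb/h.
inert gas fraction in S3 = 801.08/1893.7 = 0.423.

0.423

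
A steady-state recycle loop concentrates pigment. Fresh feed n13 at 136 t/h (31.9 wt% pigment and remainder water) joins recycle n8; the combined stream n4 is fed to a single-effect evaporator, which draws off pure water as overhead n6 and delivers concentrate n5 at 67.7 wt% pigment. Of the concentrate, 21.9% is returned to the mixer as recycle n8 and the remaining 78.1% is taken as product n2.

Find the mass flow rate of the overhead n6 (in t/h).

71.92 t/h

Overall pigment balance (none leaves overhead): pigment in fresh feed = pigment in product, i.e. 136×0.319 = (1−0.219)·n5·0.677.
n5 = 43.384/(0.677×0.781) = 82.052 t/h.
Recycle n8 = 0.219×82.052 = 17.969 t/h.
Combined feed n4 = 136 + 17.969 = 153.97 t/h.
Overhead n6 = n4 − n5 = 153.97 − 82.052 = 71.917 t/h.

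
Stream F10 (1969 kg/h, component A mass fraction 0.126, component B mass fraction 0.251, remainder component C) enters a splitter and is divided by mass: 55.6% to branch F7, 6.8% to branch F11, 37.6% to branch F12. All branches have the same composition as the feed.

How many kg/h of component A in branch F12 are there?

93.28 kg/h

Branch F12 total = 0.376×1969 = 740.34 kg/h.
component A in F12 = 0.126×740.34 = 93.283 kg/h.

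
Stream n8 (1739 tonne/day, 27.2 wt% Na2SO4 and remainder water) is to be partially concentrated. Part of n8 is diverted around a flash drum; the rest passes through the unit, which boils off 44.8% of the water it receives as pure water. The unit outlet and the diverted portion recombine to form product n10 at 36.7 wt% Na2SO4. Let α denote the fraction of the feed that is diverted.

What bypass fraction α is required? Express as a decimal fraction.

All 1739×0.272 = 473.01 tonne/day of Na2SO4 reaches n10, so n10 = 473.01/0.367 = 1288.9 tonne/day and vapour = 450.15 tonne/day.
The evaporator receives (1−α)·1739 of feed at 0.728 water and removes 0.448 of that water:
0.448×0.728×(1−α)×1739 = 450.15
(1−α) = 450.15/567.16 = 0.7937;  α = 0.2063.

0.206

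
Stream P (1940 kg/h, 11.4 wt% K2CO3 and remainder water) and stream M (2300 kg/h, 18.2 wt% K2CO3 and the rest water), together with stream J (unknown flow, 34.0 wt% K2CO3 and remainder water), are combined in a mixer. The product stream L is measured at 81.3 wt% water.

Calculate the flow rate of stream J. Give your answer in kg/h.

1001 kg/h

Let J be the unknown flow. Total out = 4240 + J.
water balance: 3600.2 + 0.660·J = 0.813·(4240 + J)
(0.660 − 0.813)·J = 0.813×4240 − 3600.2 = -153.12
J = -153.12 / -0.153 = 1000.8 kg/h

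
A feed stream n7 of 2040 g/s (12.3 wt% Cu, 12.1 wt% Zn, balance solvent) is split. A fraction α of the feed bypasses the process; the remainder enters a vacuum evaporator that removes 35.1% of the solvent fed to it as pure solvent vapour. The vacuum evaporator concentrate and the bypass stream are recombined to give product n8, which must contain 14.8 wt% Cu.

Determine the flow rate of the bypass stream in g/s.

All 2040×0.123 = 250.92 g/s of Cu reaches n8, so n8 = 250.92/0.148 = 1695.4 g/s and vapour = 344.59 g/s.
The evaporator receives (1−α)·2040 of feed at 0.756 solvent and removes 0.351 of that solvent:
0.351×0.756×(1−α)×2040 = 344.59
(1−α) = 344.59/541.33 = 0.6366;  α = 0.3634.
Bypass flow = 0.3634×2040 = 741.39 g/s.

741.4 g/s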